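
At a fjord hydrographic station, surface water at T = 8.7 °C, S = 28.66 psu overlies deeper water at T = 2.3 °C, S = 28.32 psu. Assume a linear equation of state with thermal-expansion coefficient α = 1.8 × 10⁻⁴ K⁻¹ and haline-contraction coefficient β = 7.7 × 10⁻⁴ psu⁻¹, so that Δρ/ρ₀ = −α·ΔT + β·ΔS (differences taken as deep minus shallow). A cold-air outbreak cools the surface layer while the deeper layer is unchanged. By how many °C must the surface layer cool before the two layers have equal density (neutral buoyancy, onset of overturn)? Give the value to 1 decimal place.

Neutral buoyancy requires Δρ = 0, i.e. −α(T_deep − T_surf′) + β(S_deep − S_surf) = 0.
T_surf′ = T_deep − (β/α)·ΔS = 2.3 − (7.7 × 10⁻⁴/1.8 × 10⁻⁴)·(-0.34) = 3.754 °C.
Cooling required: 8.7 − (3.754) = 4.946 °C.

4.9 °C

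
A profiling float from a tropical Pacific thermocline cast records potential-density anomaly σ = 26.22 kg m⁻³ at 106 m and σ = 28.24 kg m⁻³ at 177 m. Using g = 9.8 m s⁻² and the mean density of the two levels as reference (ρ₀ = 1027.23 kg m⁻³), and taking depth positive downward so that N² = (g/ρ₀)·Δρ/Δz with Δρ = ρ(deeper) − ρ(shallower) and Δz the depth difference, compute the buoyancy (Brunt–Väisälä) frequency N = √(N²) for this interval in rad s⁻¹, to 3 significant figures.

Δρ = 1028.24 − 1026.22 = 2.02 kg m⁻³ over Δz = 177 − 106 = 71 m.
N² = (9.8/1027.23) × (2.02/71) = 2.7143 × 10⁻⁴ s⁻².
N = √(2.7143 × 10⁻⁴) = 0.016475 rad s⁻¹ ≈ 0.0165 rad s⁻¹.

0.0165 rad s⁻¹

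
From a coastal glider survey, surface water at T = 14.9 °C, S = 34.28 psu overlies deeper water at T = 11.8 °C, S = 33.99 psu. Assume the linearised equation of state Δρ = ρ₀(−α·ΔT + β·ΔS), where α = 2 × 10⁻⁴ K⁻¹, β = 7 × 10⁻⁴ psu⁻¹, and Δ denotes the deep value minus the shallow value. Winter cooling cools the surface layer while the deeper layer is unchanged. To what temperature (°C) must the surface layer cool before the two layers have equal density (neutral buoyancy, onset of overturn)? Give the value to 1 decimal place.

Neutral buoyancy requires Δρ = 0, i.e. −α(T_deep − T_surf′) + β(S_deep − S_surf) = 0.
T_surf′ = T_deep − (β/α)·ΔS = 11.8 − (7 × 10⁻⁴/2 × 10⁻⁴)·(-0.29) = 12.815 °C.
Cooling required: 14.9 − (12.815) = 2.085 °C.

12.8 °C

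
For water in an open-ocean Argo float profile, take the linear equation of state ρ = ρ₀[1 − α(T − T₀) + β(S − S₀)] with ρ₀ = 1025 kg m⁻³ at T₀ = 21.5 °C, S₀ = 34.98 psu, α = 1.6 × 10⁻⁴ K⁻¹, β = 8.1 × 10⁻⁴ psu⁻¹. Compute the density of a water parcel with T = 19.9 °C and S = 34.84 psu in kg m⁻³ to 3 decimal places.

1025.146 kg m⁻³

T − T₀ = -1.6 K, S − S₀ = -0.14 psu.
Bracket = 1 − α·(-1.6) + β·(-0.14) = 1 + (1.426 × 10⁻⁴) = 1.0001426.
ρ = 1025 × 1.0001426 = 1025.146 kg m⁻³.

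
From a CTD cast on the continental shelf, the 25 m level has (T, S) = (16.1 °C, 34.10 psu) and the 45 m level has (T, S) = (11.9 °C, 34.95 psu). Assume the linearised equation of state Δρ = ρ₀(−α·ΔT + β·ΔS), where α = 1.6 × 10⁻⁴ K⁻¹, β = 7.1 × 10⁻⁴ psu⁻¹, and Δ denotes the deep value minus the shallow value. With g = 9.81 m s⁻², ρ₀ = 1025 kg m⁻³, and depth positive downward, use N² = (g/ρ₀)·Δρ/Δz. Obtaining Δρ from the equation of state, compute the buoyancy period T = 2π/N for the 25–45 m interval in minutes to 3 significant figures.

ΔT = -4.2 K, ΔS = +0.85 psu (deep − shallow).
Δρ/ρ₀ = −αΔT + βΔS = 6.72 × 10⁻⁴ + 6.035 × 10⁻⁴ = 1.2755 × 10⁻³, so Δρ ≈ 1.307 kg m⁻³.
N² = (g/ρ₀)·Δρ/Δz = g·(Δρ/ρ₀)/Δz = 9.81 × 1.2755 × 10⁻³ / 20 = 6.2563 × 10⁻⁴ s⁻².
N = √(6.2563 × 10⁻⁴) = 0.025013 rad s⁻¹ → T = 2π/N = 251.20 s = 4.1867 min ≈ 4.19 min.

4.19 min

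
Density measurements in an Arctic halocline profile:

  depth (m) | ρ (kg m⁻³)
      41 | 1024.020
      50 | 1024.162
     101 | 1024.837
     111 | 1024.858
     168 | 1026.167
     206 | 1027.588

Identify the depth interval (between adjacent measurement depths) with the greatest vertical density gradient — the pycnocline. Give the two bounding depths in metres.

168–206 m

Compute the density gradient over each adjacent pair:
  41–50 m: Δρ/Δz = 0.142/9 = 0.016 kg m⁻⁴
  50–101 m: Δρ/Δz = 0.675/51 = 0.013 kg m⁻⁴
  101–111 m: Δρ/Δz = 0.021/10 = 2.1 × 10⁻³ kg m⁻⁴
  111–168 m: Δρ/Δz = 1.309/57 = 0.023 kg m⁻⁴
  168–206 m: Δρ/Δz = 1.421/38 = 0.037 kg m⁻⁴
The largest gradient is in the 168–206 m interval — the pycnocline.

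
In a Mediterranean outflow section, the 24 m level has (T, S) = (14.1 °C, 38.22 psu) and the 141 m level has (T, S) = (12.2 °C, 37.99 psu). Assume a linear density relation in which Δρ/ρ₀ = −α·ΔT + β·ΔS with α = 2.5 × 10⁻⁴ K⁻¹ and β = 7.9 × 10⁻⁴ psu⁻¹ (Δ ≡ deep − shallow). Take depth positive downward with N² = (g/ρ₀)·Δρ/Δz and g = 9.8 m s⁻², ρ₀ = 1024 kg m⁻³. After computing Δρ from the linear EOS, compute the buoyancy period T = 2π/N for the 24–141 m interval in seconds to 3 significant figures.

1.27 × 10³ s

ΔT = -1.9 K, ΔS = -0.23 psu (deep − shallow).
Δρ/ρ₀ = −αΔT + βΔS = 4.75 × 10⁻⁴ − 1.817 × 10⁻⁴ = 2.933 × 10⁻⁴, so Δρ ≈ 0.3003 kg m⁻³.
N² = (g/ρ₀)·Δρ/Δz = g·(Δρ/ρ₀)/Δz = 9.8 × 2.933 × 10⁻⁴ / 117 = 2.4567 × 10⁻⁵ s⁻².
N = √(2.4567 × 10⁻⁵) = 4.9565 × 10⁻³ rad s⁻¹ → T = 2π/N = 1.2677 × 10³ s ≈ 1.27 × 10³ s.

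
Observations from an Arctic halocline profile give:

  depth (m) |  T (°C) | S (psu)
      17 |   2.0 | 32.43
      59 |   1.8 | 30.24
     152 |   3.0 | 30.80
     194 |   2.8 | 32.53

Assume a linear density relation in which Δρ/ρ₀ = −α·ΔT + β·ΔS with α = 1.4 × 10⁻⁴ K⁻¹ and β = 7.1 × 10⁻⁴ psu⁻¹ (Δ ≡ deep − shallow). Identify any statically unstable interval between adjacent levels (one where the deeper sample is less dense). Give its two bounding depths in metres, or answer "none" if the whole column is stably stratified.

17–59 m

Evaluate Δρ/ρ₀ = −αΔT + βΔS across each adjacent pair:
  17–59 m: −αΔT+βΔS = −(1.4 × 10⁻⁴)(-0.2)+(7.1 × 10⁻⁴)(-2.19) = -1.5 × 10⁻³ → UNSTABLE
  59–152 m: −αΔT+βΔS = −(1.4 × 10⁻⁴)(+1.2)+(7.1 × 10⁻⁴)(+0.56) = 2.3 × 10⁻⁴ → stable
  152–194 m: −αΔT+βΔS = −(1.4 × 10⁻⁴)(-0.2)+(7.1 × 10⁻⁴)(+1.73) = 1.3 × 10⁻³ → stable
The 17–59 m interval has Δρ < 0: lighter water underlies denser water.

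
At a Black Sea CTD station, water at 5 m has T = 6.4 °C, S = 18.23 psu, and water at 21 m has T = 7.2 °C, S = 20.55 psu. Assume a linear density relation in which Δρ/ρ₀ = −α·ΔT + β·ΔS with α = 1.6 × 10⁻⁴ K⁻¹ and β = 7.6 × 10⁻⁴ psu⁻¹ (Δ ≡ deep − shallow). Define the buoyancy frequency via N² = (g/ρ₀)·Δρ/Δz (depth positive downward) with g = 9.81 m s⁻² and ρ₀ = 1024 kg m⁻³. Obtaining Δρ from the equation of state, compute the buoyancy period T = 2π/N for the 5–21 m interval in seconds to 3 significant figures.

ΔT = +0.8 K, ΔS = +2.32 psu (deep − shallow).
Δρ/ρ₀ = −αΔT + βΔS = -1.28 × 10⁻⁴ + 1.7632 × 10⁻³ = 1.6352 × 10⁻³, so Δρ ≈ 1.674 kg m⁻³.
N² = (g/ρ₀)·Δρ/Δz = g·(Δρ/ρ₀)/Δz = 9.81 × 1.6352 × 10⁻³ / 16 = 1.0026 × 10⁻³ s⁻².
N = √(1.0026 × 10⁻³) = 0.031664 rad s⁻¹ → T = 2π/N = 198.43 s ≈ 198 s.

198 s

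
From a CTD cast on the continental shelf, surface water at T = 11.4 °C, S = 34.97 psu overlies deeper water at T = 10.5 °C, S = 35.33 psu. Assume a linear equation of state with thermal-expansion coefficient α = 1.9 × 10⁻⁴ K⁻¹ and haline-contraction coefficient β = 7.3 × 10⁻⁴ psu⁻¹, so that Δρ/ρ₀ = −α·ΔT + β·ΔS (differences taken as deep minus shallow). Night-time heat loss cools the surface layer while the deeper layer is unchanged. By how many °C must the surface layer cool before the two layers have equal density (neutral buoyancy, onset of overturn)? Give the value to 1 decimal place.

Neutral buoyancy requires Δρ = 0, i.e. −α(T_deep − T_surf′) + β(S_deep − S_surf) = 0.
T_surf′ = T_deep − (β/α)·ΔS = 10.5 − (7.3 × 10⁻⁴/1.9 × 10⁻⁴)·(+0.36) = 9.117 °C.
Cooling required: 11.4 − (9.117) = 2.283 °C.

2.3 °C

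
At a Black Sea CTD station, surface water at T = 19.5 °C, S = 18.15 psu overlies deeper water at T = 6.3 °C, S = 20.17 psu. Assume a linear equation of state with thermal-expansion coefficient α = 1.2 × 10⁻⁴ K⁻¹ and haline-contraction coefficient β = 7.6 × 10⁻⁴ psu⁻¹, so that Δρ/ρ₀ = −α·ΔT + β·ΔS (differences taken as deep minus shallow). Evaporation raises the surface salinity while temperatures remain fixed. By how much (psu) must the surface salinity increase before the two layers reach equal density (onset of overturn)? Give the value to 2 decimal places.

4.10 psu

Neutral buoyancy requires −α(T_deep − T_surf) + β(S_deep − S_surf′) = 0.
S_surf′ = S_deep − (α/β)·ΔT = 20.17 − (1.2 × 10⁻⁴/7.6 × 10⁻⁴)·(-13.2) = 22.2542 psu.
Increase required: 22.2542 − 18.15 = 4.1042 psu.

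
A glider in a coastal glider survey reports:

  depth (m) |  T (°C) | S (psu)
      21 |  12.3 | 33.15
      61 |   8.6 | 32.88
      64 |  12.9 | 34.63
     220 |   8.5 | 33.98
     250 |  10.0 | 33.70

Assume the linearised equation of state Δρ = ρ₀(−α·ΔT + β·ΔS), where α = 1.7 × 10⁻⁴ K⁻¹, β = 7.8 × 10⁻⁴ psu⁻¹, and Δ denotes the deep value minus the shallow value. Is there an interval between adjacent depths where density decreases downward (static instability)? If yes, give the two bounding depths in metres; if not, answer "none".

220–250 m

Evaluate Δρ/ρ₀ = −αΔT + βΔS across each adjacent pair:
  21–61 m: −αΔT+βΔS = −(1.7 × 10⁻⁴)(-3.7)+(7.8 × 10⁻⁴)(-0.27) = 4.2 × 10⁻⁴ → stable
  61–64 m: −αΔT+βΔS = −(1.7 × 10⁻⁴)(+4.3)+(7.8 × 10⁻⁴)(+1.75) = 6.3 × 10⁻⁴ → stable
  64–220 m: −αΔT+βΔS = −(1.7 × 10⁻⁴)(-4.4)+(7.8 × 10⁻⁴)(-0.65) = 2.4 × 10⁻⁴ → stable
  220–250 m: −αΔT+βΔS = −(1.7 × 10⁻⁴)(+1.5)+(7.8 × 10⁻⁴)(-0.28) = -4.7 × 10⁻⁴ → UNSTABLE
The 220–250 m interval has Δρ < 0: lighter water underlies denser water.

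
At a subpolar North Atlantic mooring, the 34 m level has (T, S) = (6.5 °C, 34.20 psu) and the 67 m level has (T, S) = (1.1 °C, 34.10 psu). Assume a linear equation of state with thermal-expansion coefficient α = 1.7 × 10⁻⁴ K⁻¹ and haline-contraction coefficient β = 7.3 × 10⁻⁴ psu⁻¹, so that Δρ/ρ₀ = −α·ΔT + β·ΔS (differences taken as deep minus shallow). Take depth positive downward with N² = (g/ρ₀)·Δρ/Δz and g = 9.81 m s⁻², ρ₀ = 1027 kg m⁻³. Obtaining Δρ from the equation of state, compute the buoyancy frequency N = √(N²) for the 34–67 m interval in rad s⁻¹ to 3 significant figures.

ΔT = -5.4 K, ΔS = -0.10 psu (deep − shallow).
Δρ/ρ₀ = −αΔT + βΔS = 9.18 × 10⁻⁴ − 7.30 × 10⁻⁵ = 8.45 × 10⁻⁴, so Δρ ≈ 0.8678 kg m⁻³.
N² = (g/ρ₀)·Δρ/Δz = g·(Δρ/ρ₀)/Δz = 9.81 × 8.45 × 10⁻⁴ / 33 = 2.5120 × 10⁻⁴ s⁻².
N = √(2.5120 × 10⁻⁴) = 0.015849 rad s⁻¹ ≈ 0.0158 rad s⁻¹.

0.0158 rad s⁻¹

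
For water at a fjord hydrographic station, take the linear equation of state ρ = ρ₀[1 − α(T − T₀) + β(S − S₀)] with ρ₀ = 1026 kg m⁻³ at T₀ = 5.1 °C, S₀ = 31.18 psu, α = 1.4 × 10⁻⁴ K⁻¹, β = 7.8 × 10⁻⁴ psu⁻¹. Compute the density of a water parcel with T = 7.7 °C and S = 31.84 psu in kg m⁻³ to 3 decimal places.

1026.155 kg m⁻³

T − T₀ = +2.6 K, S − S₀ = +0.66 psu.
Bracket = 1 − α·(+2.6) + β·(+0.66) = 1 + (1.508 × 10⁻⁴) = 1.0001508.
ρ = 1026 × 1.0001508 = 1026.155 kg m⁻³.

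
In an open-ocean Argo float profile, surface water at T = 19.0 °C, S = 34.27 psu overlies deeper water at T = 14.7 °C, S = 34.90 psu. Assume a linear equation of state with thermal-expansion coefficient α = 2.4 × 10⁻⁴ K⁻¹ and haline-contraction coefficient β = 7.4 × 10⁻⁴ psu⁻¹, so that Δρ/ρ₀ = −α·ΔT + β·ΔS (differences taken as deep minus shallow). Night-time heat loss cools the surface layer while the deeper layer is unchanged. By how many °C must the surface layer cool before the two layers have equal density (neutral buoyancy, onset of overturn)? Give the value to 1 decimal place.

6.2 °C

Neutral buoyancy requires Δρ = 0, i.e. −α(T_deep − T_surf′) + β(S_deep − S_surf) = 0.
T_surf′ = T_deep − (β/α)·ΔS = 14.7 − (7.4 × 10⁻⁴/2.4 × 10⁻⁴)·(+0.63) = 12.758 °C.
Cooling required: 19.0 − (12.758) = 6.242 °C.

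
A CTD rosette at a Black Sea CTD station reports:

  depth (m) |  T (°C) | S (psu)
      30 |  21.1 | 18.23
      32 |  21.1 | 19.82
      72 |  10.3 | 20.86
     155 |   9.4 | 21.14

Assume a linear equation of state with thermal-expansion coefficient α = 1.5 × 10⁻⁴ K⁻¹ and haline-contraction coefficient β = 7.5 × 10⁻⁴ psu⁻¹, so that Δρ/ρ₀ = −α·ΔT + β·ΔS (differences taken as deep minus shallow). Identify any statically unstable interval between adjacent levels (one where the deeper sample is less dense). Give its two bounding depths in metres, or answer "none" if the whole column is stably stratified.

Evaluate Δρ/ρ₀ = −αΔT + βΔS across each adjacent pair:
  30–32 m: −αΔT+βΔS = −(1.5 × 10⁻⁴)(+0.0)+(7.5 × 10⁻⁴)(+1.59) = 1.2 × 10⁻³ → stable
  32–72 m: −αΔT+βΔS = −(1.5 × 10⁻⁴)(-10.8)+(7.5 × 10⁻⁴)(+1.04) = 2.4 × 10⁻³ → stable
  72–155 m: −αΔT+βΔS = −(1.5 × 10⁻⁴)(-0.9)+(7.5 × 10⁻⁴)(+0.28) = 3.5 × 10⁻⁴ → stable
Every interval has Δρ > 0: the column is stably stratified throughout.

none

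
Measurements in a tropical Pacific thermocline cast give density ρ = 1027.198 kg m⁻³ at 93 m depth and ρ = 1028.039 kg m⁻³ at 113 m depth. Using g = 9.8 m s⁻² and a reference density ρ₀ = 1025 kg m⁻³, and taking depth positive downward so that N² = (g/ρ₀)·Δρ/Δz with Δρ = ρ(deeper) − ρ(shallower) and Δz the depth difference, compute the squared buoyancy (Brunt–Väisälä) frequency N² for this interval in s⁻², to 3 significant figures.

4.02 × 10⁻⁴ s⁻²

Δρ = 1028.039 − 1027.198 = 0.841 kg m⁻³ over Δz = 113 − 93 = 20 m.
N² = (9.8/1025) × (0.841/20) = 4.0204 × 10⁻⁴ s⁻² ≈ 4.02 × 10⁻⁴ s⁻².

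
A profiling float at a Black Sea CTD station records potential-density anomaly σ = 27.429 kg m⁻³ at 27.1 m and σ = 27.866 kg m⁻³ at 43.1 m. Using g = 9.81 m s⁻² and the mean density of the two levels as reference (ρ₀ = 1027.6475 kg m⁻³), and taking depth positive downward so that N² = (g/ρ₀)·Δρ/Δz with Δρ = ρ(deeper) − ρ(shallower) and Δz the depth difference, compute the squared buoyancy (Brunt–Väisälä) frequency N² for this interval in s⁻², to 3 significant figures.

2.61 × 10⁻⁴ s⁻²

Δρ = 1027.866 − 1027.429 = 0.437 kg m⁻³ over Δz = 43.1 − 27.1 = 16 m.
N² = (9.81/1027.6475) × (0.437/16) = 2.6073 × 10⁻⁴ s⁻² ≈ 2.61 × 10⁻⁴ s⁻².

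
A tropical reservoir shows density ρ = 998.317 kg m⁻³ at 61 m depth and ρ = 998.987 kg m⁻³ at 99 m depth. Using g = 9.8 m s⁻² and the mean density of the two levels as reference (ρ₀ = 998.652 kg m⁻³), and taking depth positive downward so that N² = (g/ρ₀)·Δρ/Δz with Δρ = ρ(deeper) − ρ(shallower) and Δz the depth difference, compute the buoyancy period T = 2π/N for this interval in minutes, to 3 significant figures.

Δρ = 998.987 − 998.317 = 0.670 kg m⁻³ over Δz = 99 − 61 = 38 m.
N² = (9.8/998.652) × (0.670/38) = 1.7302 × 10⁻⁴ s⁻².
N = √(1.7302 × 10⁻⁴) = 0.013154 rad s⁻¹, so T = 2π/N = 477.66 s = 7.9610 min ≈ 7.96 min.
A positive N² confirms static stability across the interval.

7.96 min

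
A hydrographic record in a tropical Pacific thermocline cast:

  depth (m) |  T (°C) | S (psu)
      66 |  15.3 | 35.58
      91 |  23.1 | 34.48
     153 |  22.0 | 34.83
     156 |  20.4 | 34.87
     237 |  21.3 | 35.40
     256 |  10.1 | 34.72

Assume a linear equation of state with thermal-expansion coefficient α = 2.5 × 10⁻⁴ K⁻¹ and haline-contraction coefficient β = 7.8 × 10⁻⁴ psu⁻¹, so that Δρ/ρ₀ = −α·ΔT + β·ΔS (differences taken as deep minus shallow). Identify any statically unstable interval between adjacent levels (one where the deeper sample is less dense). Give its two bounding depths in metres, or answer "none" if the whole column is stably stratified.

Evaluate Δρ/ρ₀ = −αΔT + βΔS across each adjacent pair:
  66–91 m: −αΔT+βΔS = −(2.5 × 10⁻⁴)(+7.8)+(7.8 × 10⁻⁴)(-1.10) = -2.8 × 10⁻³ → UNSTABLE
  91–153 m: −αΔT+βΔS = −(2.5 × 10⁻⁴)(-1.1)+(7.8 × 10⁻⁴)(+0.35) = 5.5 × 10⁻⁴ → stable
  153–156 m: −αΔT+βΔS = −(2.5 × 10⁻⁴)(-1.6)+(7.8 × 10⁻⁴)(+0.04) = 4.3 × 10⁻⁴ → stable
  156–237 m: −αΔT+βΔS = −(2.5 × 10⁻⁴)(+0.9)+(7.8 × 10⁻⁴)(+0.53) = 1.9 × 10⁻⁴ → stable
  237–256 m: −αΔT+βΔS = −(2.5 × 10⁻⁴)(-11.2)+(7.8 × 10⁻⁴)(-0.68) = 2.3 × 10⁻³ → stable
The 66–91 m interval has Δρ < 0: lighter water underlies denser water.

66–91 m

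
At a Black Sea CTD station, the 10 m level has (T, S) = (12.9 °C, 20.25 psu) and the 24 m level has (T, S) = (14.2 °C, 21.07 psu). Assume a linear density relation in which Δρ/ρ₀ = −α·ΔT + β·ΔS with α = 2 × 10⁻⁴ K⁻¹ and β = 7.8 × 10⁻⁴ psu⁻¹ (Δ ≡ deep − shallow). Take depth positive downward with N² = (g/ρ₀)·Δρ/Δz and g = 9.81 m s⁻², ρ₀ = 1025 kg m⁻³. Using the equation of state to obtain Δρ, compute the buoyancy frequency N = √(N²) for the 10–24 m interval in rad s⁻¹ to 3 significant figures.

0.0163 rad s⁻¹

ΔT = +1.3 K, ΔS = +0.82 psu (deep − shallow).
Δρ/ρ₀ = −αΔT + βΔS = -2.60 × 10⁻⁴ + 6.396 × 10⁻⁴ = 3.796 × 10⁻⁴, so Δρ ≈ 0.3891 kg m⁻³.
N² = (g/ρ₀)·Δρ/Δz = g·(Δρ/ρ₀)/Δz = 9.81 × 3.796 × 10⁻⁴ / 14 = 2.6599 × 10⁻⁴ s⁻².
N = √(2.6599 × 10⁻⁴) = 0.016309 rad s⁻¹ ≈ 0.0163 rad s⁻¹.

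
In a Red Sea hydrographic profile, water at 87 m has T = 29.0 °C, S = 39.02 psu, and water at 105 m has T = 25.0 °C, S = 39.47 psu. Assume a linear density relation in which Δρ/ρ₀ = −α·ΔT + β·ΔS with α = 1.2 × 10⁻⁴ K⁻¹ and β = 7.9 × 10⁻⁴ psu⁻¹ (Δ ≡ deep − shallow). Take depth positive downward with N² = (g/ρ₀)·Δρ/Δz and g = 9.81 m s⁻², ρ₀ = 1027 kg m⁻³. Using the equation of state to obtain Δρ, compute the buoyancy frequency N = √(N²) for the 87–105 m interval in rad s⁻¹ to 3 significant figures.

0.0213 rad s⁻¹

ΔT = -4.0 K, ΔS = +0.45 psu (deep − shallow).
Δρ/ρ₀ = −αΔT + βΔS = 4.80 × 10⁻⁴ + 3.555 × 10⁻⁴ = 8.355 × 10⁻⁴, so Δρ ≈ 0.8581 kg m⁻³.
N² = (g/ρ₀)·Δρ/Δz = g·(Δρ/ρ₀)/Δz = 9.81 × 8.355 × 10⁻⁴ / 18 = 4.5535 × 10⁻⁴ s⁻².
N = √(4.5535 × 10⁻⁴) = 0.021339 rad s⁻¹ ≈ 0.0213 rad s⁻¹.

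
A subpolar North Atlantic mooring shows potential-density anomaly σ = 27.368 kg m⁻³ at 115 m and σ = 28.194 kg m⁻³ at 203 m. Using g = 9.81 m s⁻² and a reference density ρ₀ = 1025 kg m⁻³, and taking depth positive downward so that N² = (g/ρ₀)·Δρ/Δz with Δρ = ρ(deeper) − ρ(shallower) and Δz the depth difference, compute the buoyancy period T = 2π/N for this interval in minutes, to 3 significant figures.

Δρ = 1028.194 − 1027.368 = 0.826 kg m⁻³ over Δz = 203 − 115 = 88 m.
N² = (9.81/1025) × (0.826/88) = 8.9834 × 10⁻⁵ s⁻².
N = √(8.9834 × 10⁻⁵) = 9.4781 × 10⁻³ rad s⁻¹, so T = 2π/N = 662.92 s = 11.049 min ≈ 11.0 min.
A positive N² confirms static stability across the interval.

11.0 min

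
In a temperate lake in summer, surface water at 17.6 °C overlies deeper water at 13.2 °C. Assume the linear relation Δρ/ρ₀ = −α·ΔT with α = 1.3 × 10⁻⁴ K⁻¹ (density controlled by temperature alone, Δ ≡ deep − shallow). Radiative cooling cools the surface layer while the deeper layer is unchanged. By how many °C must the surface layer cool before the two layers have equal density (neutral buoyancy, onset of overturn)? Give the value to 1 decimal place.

With temperature the only control, equal density requires T_surf′ = T_deep.
T_surf′ = 13.2 °C.
Cooling required: 17.6 − 13.2 = 4.4 °C.

4.4 °C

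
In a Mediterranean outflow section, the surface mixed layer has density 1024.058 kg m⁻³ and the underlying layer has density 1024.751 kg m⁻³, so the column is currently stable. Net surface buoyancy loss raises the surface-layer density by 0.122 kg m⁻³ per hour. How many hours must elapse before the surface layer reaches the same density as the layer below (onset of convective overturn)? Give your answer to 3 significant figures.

Density deficit of the surface layer: 1024.751 − 1024.058 = 0.693 kg m⁻³.
Required change = 0.693 / 0.122 = 5.68 hours.

5.68 hours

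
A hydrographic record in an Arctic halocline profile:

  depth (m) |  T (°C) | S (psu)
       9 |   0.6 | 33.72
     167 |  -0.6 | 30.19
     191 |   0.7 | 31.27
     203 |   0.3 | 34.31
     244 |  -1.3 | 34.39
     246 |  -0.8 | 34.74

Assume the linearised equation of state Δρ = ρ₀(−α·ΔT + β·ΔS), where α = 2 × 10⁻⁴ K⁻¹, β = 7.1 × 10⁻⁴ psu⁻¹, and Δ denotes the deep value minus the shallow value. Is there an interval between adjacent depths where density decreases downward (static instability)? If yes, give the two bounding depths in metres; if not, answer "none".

Evaluate Δρ/ρ₀ = −αΔT + βΔS across each adjacent pair:
  9–167 m: −αΔT+βΔS = −(2 × 10⁻⁴)(-1.2)+(7.1 × 10⁻⁴)(-3.53) = -2.3 × 10⁻³ → UNSTABLE
  167–191 m: −αΔT+βΔS = −(2 × 10⁻⁴)(+1.3)+(7.1 × 10⁻⁴)(+1.08) = 5.1 × 10⁻⁴ → stable
  191–203 m: −αΔT+βΔS = −(2 × 10⁻⁴)(-0.4)+(7.1 × 10⁻⁴)(+3.04) = 2.2 × 10⁻³ → stable
  203–244 m: −αΔT+βΔS = −(2 × 10⁻⁴)(-1.6)+(7.1 × 10⁻⁴)(+0.08) = 3.8 × 10⁻⁴ → stable
  244–246 m: −αΔT+βΔS = −(2 × 10⁻⁴)(+0.5)+(7.1 × 10⁻⁴)(+0.35) = 1.5 × 10⁻⁴ → stable
The 9–167 m interval has Δρ < 0: lighter water underlies denser water.

9–167 m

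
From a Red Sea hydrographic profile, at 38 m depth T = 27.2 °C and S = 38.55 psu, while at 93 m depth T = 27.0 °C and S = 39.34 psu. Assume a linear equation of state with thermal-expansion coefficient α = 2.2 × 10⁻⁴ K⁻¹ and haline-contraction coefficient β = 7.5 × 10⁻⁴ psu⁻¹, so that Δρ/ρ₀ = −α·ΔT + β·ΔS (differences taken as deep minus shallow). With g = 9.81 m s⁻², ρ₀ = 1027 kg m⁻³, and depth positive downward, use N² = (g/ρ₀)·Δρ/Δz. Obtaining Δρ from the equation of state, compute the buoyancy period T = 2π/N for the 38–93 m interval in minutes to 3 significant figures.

9.83 min

ΔT = -0.2 K, ΔS = +0.79 psu (deep − shallow).
Δρ/ρ₀ = −αΔT + βΔS = 4.40 × 10⁻⁵ + 5.925 × 10⁻⁴ = 6.365 × 10⁻⁴, so Δρ ≈ 0.6537 kg m⁻³.
N² = (g/ρ₀)·Δρ/Δz = g·(Δρ/ρ₀)/Δz = 9.81 × 6.365 × 10⁻⁴ / 55 = 1.1353 × 10⁻⁴ s⁻².
N = √(1.1353 × 10⁻⁴) = 0.010655 rad s⁻¹ → T = 2π/N = 589.69 s = 9.8282 min ≈ 9.83 min.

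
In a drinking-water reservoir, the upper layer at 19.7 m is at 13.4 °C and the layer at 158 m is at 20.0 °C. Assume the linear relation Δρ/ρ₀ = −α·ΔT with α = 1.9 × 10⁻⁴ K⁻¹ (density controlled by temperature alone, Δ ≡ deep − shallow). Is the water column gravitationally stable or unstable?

ΔT = 20.0 − 13.4 = +6.6 K, so Δρ/ρ₀ = −αΔT = -1.254 × 10⁻³.
Δρ/ρ₀ < 0, so Δρ < 0: deeper water is lighter → statically unstable; the column would overturn.

unstable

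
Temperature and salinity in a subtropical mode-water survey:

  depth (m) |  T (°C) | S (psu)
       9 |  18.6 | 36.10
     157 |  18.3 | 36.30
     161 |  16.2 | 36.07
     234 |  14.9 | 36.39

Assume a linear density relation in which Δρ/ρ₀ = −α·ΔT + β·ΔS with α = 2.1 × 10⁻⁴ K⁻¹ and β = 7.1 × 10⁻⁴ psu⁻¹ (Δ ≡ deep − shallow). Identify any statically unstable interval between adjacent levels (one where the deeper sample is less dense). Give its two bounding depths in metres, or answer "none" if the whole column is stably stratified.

Evaluate Δρ/ρ₀ = −αΔT + βΔS across each adjacent pair:
  9–157 m: −αΔT+βΔS = −(2.1 × 10⁻⁴)(-0.3)+(7.1 × 10⁻⁴)(+0.20) = 2.0 × 10⁻⁴ → stable
  157–161 m: −αΔT+βΔS = −(2.1 × 10⁻⁴)(-2.1)+(7.1 × 10⁻⁴)(-0.23) = 2.8 × 10⁻⁴ → stable
  161–234 m: −αΔT+βΔS = −(2.1 × 10⁻⁴)(-1.3)+(7.1 × 10⁻⁴)(+0.32) = 5.0 × 10⁻⁴ → stable
Every interval has Δρ > 0: the column is stably stratified throughout.

none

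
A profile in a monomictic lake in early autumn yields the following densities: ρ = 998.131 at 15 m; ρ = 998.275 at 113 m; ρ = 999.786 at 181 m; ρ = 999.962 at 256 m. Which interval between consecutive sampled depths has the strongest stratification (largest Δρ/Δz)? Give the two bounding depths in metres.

113–181 m

Compute the density gradient over each adjacent pair:
  15–113 m: Δρ/Δz = 0.144/98 = 1.5 × 10⁻³ kg m⁻⁴
  113–181 m: Δρ/Δz = 1.511/68 = 0.022 kg m⁻⁴
  181–256 m: Δρ/Δz = 0.176/75 = 2.3 × 10⁻³ kg m⁻⁴
The largest gradient is in the 113–181 m interval — the pycnocline.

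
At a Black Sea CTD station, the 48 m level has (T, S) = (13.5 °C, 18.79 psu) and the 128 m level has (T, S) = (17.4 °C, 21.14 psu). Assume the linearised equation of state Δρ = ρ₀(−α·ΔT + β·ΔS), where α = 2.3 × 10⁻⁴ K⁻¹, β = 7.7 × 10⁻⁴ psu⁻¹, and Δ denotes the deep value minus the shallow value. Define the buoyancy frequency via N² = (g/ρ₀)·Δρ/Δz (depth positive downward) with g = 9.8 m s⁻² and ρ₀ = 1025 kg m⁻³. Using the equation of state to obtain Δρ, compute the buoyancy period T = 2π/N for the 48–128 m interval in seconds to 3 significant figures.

594 s

ΔT = +3.9 K, ΔS = +2.35 psu (deep − shallow).
Δρ/ρ₀ = −αΔT + βΔS = -8.97 × 10⁻⁴ + 1.8095 × 10⁻³ = 9.125 × 10⁻⁴, so Δρ ≈ 0.9353 kg m⁻³.
N² = (g/ρ₀)·Δρ/Δz = g·(Δρ/ρ₀)/Δz = 9.8 × 9.125 × 10⁻⁴ / 80 = 1.1178 × 10⁻⁴ s⁻².
N = √(1.1178 × 10⁻⁴) = 0.010573 rad s⁻¹ → T = 2π/N = 594.27 s ≈ 594 s.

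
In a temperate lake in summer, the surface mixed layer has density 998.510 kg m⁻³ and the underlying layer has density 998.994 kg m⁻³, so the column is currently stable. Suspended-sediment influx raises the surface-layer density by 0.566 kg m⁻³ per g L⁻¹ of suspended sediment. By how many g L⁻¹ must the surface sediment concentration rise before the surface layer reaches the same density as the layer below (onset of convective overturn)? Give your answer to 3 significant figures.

Density deficit of the surface layer: 998.994 − 998.510 = 0.484 kg m⁻³.
Required change = 0.484 / 0.566 = 0.855 g L⁻¹.

0.855 g L⁻¹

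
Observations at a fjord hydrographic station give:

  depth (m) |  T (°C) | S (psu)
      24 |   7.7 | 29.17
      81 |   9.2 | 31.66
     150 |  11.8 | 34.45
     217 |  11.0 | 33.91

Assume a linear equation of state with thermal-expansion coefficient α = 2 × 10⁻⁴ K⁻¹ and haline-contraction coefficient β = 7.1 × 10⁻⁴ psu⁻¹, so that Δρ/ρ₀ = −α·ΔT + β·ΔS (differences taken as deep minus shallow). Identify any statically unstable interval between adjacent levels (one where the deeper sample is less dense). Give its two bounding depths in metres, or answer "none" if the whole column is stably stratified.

150–217 m

Evaluate Δρ/ρ₀ = −αΔT + βΔS across each adjacent pair:
  24–81 m: −αΔT+βΔS = −(2 × 10⁻⁴)(+1.5)+(7.1 × 10⁻⁴)(+2.49) = 1.5 × 10⁻³ → stable
  81–150 m: −αΔT+βΔS = −(2 × 10⁻⁴)(+2.6)+(7.1 × 10⁻⁴)(+2.79) = 1.5 × 10⁻³ → stable
  150–217 m: −αΔT+βΔS = −(2 × 10⁻⁴)(-0.8)+(7.1 × 10⁻⁴)(-0.54) = -2.2 × 10⁻⁴ → UNSTABLE
The 150–217 m interval has Δρ < 0: lighter water underlies denser water.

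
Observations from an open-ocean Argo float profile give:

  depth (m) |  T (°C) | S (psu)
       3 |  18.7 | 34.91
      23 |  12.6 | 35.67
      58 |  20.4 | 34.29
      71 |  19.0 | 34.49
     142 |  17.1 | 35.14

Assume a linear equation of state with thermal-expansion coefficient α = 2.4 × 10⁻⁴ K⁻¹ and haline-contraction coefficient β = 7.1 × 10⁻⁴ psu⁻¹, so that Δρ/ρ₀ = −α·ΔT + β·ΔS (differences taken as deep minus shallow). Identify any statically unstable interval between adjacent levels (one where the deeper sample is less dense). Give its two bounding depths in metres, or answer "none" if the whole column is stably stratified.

23–58 m

Evaluate Δρ/ρ₀ = −αΔT + βΔS across each adjacent pair:
  3–23 m: −αΔT+βΔS = −(2.4 × 10⁻⁴)(-6.1)+(7.1 × 10⁻⁴)(+0.76) = 2.0 × 10⁻³ → stable
  23–58 m: −αΔT+βΔS = −(2.4 × 10⁻⁴)(+7.8)+(7.1 × 10⁻⁴)(-1.38) = -2.9 × 10⁻³ → UNSTABLE
  58–71 m: −αΔT+βΔS = −(2.4 × 10⁻⁴)(-1.4)+(7.1 × 10⁻⁴)(+0.20) = 4.8 × 10⁻⁴ → stable
  71–142 m: −αΔT+βΔS = −(2.4 × 10⁻⁴)(-1.9)+(7.1 × 10⁻⁴)(+0.65) = 9.2 × 10⁻⁴ → stable
The 23–58 m interval has Δρ < 0: lighter water underlies denser water.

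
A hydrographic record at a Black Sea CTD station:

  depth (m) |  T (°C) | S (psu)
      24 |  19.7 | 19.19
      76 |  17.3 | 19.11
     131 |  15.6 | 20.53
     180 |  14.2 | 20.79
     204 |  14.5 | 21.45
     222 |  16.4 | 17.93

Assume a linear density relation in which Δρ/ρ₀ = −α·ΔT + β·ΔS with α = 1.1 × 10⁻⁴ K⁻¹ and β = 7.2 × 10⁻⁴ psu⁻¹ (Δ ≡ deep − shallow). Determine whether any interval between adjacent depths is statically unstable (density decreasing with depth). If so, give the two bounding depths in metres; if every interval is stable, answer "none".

Evaluate Δρ/ρ₀ = −αΔT + βΔS across each adjacent pair:
  24–76 m: −αΔT+βΔS = −(1.1 × 10⁻⁴)(-2.4)+(7.2 × 10⁻⁴)(-0.08) = 2.1 × 10⁻⁴ → stable
  76–131 m: −αΔT+βΔS = −(1.1 × 10⁻⁴)(-1.7)+(7.2 × 10⁻⁴)(+1.42) = 1.2 × 10⁻³ → stable
  131–180 m: −αΔT+βΔS = −(1.1 × 10⁻⁴)(-1.4)+(7.2 × 10⁻⁴)(+0.26) = 3.4 × 10⁻⁴ → stable
  180–204 m: −αΔT+βΔS = −(1.1 × 10⁻⁴)(+0.3)+(7.2 × 10⁻⁴)(+0.66) = 4.4 × 10⁻⁴ → stable
  204–222 m: −αΔT+βΔS = −(1.1 × 10⁻⁴)(+1.9)+(7.2 × 10⁻⁴)(-3.52) = -2.7 × 10⁻³ → UNSTABLE
The 204–222 m interval has Δρ < 0: lighter water underlies denser water.

204–222 m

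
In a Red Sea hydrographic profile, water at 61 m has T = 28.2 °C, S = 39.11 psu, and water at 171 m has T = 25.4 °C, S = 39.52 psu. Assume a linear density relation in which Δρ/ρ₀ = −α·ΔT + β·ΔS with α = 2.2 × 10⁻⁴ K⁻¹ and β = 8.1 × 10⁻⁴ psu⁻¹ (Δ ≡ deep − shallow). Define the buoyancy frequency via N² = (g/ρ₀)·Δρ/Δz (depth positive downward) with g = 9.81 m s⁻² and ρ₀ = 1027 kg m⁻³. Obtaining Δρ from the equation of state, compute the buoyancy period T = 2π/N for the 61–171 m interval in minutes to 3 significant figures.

11.4 min

ΔT = -2.8 K, ΔS = +0.41 psu (deep − shallow).
Δρ/ρ₀ = −αΔT + βΔS = 6.16 × 10⁻⁴ + 3.321 × 10⁻⁴ = 9.481 × 10⁻⁴, so Δρ ≈ 0.9737 kg m⁻³.
N² = (g/ρ₀)·Δρ/Δz = g·(Δρ/ρ₀)/Δz = 9.81 × 9.481 × 10⁻⁴ / 110 = 8.4553 × 10⁻⁵ s⁻².
N = √(8.4553 × 10⁻⁵) = 9.1953 × 10⁻³ rad s⁻¹ → T = 2π/N = 683.30 s = 11.388 min ≈ 11.4 min.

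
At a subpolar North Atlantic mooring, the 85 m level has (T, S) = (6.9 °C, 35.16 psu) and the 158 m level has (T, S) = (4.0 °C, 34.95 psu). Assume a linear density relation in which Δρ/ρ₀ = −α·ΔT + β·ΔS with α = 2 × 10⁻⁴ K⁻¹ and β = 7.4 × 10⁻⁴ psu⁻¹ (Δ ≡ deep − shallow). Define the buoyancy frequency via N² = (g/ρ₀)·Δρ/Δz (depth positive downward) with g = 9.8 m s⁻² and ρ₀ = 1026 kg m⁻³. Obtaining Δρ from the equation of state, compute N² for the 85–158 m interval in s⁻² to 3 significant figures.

ΔT = -2.9 K, ΔS = -0.21 psu (deep − shallow).
Δρ/ρ₀ = −αΔT + βΔS = 5.80 × 10⁻⁴ − 1.554 × 10⁻⁴ = 4.246 × 10⁻⁴, so Δρ ≈ 0.4356 kg m⁻³.
N² = (g/ρ₀)·Δρ/Δz = g·(Δρ/ρ₀)/Δz = 9.8 × 4.246 × 10⁻⁴ / 73 = 5.7001 × 10⁻⁵ s⁻² ≈ 5.70 × 10⁻⁵ s⁻².

5.70 × 10⁻⁵ s⁻²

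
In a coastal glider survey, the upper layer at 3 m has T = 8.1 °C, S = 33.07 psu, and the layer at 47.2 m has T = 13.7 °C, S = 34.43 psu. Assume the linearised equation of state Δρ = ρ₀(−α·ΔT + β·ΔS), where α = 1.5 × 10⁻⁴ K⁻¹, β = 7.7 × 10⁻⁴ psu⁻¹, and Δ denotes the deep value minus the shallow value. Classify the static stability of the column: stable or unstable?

ΔT = 13.7 − 8.1 = +5.6 K and ΔS = 34.43 − 33.07 = +1.36 psu (deep − shallow).
−αΔT = -8.40 × 10⁻⁴; βΔS = 1.0472 × 10⁻³; sum Δρ/ρ₀ = 2.072 × 10⁻⁴.
Δρ/ρ₀ > 0, so Δρ > 0: deeper water is denser → statically stable.

stable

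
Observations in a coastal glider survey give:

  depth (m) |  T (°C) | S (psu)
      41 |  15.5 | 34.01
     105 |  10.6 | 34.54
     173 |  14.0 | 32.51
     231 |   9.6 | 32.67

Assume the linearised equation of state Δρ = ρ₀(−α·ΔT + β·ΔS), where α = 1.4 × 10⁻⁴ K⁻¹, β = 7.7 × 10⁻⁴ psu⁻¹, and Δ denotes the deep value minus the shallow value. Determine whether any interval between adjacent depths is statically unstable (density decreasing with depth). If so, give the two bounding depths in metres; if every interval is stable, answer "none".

105–173 m

Evaluate Δρ/ρ₀ = −αΔT + βΔS across each adjacent pair:
  41–105 m: −αΔT+βΔS = −(1.4 × 10⁻⁴)(-4.9)+(7.7 × 10⁻⁴)(+0.53) = 1.1 × 10⁻³ → stable
  105–173 m: −αΔT+βΔS = −(1.4 × 10⁻⁴)(+3.4)+(7.7 × 10⁻⁴)(-2.03) = -2.0 × 10⁻³ → UNSTABLE
  173–231 m: −αΔT+βΔS = −(1.4 × 10⁻⁴)(-4.4)+(7.7 × 10⁻⁴)(+0.16) = 7.4 × 10⁻⁴ → stable
The 105–173 m interval has Δρ < 0: lighter water underlies denser water.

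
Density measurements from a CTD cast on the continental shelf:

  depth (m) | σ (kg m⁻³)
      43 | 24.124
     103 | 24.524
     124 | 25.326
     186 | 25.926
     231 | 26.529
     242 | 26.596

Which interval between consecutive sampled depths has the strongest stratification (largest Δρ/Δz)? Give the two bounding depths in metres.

103–124 m

Compute the density gradient over each adjacent pair:
  43–103 m: Δρ/Δz = 0.400/60 = 6.7 × 10⁻³ kg m⁻⁴
  103–124 m: Δρ/Δz = 0.802/21 = 0.038 kg m⁻⁴
  124–186 m: Δρ/Δz = 0.600/62 = 9.7 × 10⁻³ kg m⁻⁴
  186–231 m: Δρ/Δz = 0.603/45 = 0.013 kg m⁻⁴
  231–242 m: Δρ/Δz = 0.067/11 = 6.1 × 10⁻³ kg m⁻⁴
The largest gradient is in the 103–124 m interval — the pycnocline.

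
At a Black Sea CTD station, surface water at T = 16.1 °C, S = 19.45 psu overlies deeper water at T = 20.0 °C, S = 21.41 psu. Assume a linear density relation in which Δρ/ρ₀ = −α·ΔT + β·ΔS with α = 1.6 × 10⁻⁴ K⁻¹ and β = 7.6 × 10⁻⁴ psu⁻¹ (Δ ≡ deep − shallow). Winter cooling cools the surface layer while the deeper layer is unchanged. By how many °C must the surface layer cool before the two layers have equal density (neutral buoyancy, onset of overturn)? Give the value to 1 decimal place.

Neutral buoyancy requires Δρ = 0, i.e. −α(T_deep − T_surf′) + β(S_deep − S_surf) = 0.
T_surf′ = T_deep − (β/α)·ΔS = 20.0 − (7.6 × 10⁻⁴/1.6 × 10⁻⁴)·(+1.96) = 10.690 °C.
Cooling required: 16.1 − (10.690) = 5.410 °C.

5.4 °C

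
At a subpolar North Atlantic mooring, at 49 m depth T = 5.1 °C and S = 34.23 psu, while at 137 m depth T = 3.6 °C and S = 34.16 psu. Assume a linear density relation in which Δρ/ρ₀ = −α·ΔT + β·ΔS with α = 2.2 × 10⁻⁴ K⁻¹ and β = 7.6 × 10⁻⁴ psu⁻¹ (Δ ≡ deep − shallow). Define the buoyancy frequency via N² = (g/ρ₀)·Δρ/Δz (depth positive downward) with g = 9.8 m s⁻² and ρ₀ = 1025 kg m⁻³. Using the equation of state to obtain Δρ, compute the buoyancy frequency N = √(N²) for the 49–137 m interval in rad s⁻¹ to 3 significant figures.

ΔT = -1.5 K, ΔS = -0.07 psu (deep − shallow).
Δρ/ρ₀ = −αΔT + βΔS = 3.30 × 10⁻⁴ − 5.32 × 10⁻⁵ = 2.768 × 10⁻⁴, so Δρ ≈ 0.2837 kg m⁻³.
N² = (g/ρ₀)·Δρ/Δz = g·(Δρ/ρ₀)/Δz = 9.8 × 2.768 × 10⁻⁴ / 88 = 3.0825 × 10⁻⁵ s⁻².
N = √(3.0825 × 10⁻⁵) = 5.5520 × 10⁻³ rad s⁻¹ ≈ 5.55 × 10⁻³ rad s⁻¹.

5.55 × 10⁻³ rad s⁻¹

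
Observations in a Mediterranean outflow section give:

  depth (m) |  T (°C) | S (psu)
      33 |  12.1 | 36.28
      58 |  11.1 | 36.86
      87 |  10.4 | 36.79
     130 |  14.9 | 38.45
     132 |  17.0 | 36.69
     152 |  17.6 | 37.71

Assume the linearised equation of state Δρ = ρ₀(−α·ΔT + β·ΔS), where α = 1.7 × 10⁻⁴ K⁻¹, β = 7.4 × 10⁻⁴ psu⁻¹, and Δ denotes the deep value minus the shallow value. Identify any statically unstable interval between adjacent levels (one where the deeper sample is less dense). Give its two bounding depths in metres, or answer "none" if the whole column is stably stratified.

130–132 m

Evaluate Δρ/ρ₀ = −αΔT + βΔS across each adjacent pair:
  33–58 m: −αΔT+βΔS = −(1.7 × 10⁻⁴)(-1.0)+(7.4 × 10⁻⁴)(+0.58) = 6.0 × 10⁻⁴ → stable
  58–87 m: −αΔT+βΔS = −(1.7 × 10⁻⁴)(-0.7)+(7.4 × 10⁻⁴)(-0.07) = 6.7 × 10⁻⁵ → stable
  87–130 m: −αΔT+βΔS = −(1.7 × 10⁻⁴)(+4.5)+(7.4 × 10⁻⁴)(+1.66) = 4.6 × 10⁻⁴ → stable
  130–132 m: −αΔT+βΔS = −(1.7 × 10⁻⁴)(+2.1)+(7.4 × 10⁻⁴)(-1.76) = -1.7 × 10⁻³ → UNSTABLE
  132–152 m: −αΔT+βΔS = −(1.7 × 10⁻⁴)(+0.6)+(7.4 × 10⁻⁴)(+1.02) = 6.5 × 10⁻⁴ → stable
The 130–132 m interval has Δρ < 0: lighter water underlies denser water.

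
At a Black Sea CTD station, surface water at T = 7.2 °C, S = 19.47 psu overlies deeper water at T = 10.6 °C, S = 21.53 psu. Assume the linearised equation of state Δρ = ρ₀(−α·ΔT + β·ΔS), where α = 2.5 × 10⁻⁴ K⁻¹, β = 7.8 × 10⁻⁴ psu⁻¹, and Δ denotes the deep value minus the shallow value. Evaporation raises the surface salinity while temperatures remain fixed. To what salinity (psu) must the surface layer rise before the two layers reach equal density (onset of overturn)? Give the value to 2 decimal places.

20.44 psu

Neutral buoyancy requires −α(T_deep − T_surf) + β(S_deep − S_surf′) = 0.
S_surf′ = S_deep − (α/β)·ΔT = 21.53 − (2.5 × 10⁻⁴/7.8 × 10⁻⁴)·(+3.4) = 20.4403 psu.
Increase required: 20.4403 − 19.47 = 0.9703 psu.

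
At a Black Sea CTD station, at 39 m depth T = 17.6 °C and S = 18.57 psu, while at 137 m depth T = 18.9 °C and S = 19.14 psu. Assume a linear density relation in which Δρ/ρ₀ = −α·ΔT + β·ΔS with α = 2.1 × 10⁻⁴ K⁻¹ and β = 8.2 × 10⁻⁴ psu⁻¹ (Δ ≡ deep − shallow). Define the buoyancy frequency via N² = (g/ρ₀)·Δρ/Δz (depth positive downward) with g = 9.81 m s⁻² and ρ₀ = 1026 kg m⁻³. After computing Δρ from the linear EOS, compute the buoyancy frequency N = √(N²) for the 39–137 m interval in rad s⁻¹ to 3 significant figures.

ΔT = +1.3 K, ΔS = +0.57 psu (deep − shallow).
Δρ/ρ₀ = −αΔT + βΔS = -2.73 × 10⁻⁴ + 4.674 × 10⁻⁴ = 1.944 × 10⁻⁴, so Δρ ≈ 0.1995 kg m⁻³.
N² = (g/ρ₀)·Δρ/Δz = g·(Δρ/ρ₀)/Δz = 9.81 × 1.944 × 10⁻⁴ / 98 = 1.9460 × 10⁻⁵ s⁻².
N = √(1.9460 × 10⁻⁵) = 4.4113 × 10⁻³ rad s⁻¹ ≈ 4.41 × 10⁻³ rad s⁻¹.

4.41 × 10⁻³ rad s⁻¹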